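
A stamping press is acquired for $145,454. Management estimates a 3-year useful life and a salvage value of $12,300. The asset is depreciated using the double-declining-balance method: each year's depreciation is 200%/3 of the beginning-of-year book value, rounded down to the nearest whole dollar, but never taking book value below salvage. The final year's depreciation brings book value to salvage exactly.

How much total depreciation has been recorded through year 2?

$129,292

Depreciable base = $145,454 − $12,300 = $133,154.
Year 1: ⌊$145,454 × 200%/3⌋ = $96,969. Book value $48,485.
Year 2: ⌊$48,485 × 200%/3⌋ = $32,323. Book value $16,162.
Accumulated through year 2 = $145,454 − $16,162 = $129,292.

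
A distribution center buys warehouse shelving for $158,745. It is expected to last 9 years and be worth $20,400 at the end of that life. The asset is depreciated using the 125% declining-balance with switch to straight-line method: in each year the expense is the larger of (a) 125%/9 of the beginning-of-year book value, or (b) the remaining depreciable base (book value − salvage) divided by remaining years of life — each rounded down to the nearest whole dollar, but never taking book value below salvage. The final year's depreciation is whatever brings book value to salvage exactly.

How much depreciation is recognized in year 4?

Depreciable base = $158,745 − $20,400 = $138,345.
Year 1: DB = ⌊$158,745 × 125%/9⌋ = $22,047; SL = ⌊$138,345/9⌋ = $15,371 → take DB $22,047. Book value $136,698.
Year 2: DB = ⌊$136,698 × 125%/9⌋ = $18,985; SL = ⌊$116,298/8⌋ = $14,537 → take DB $18,985. Book value $117,713.
Year 3: DB = ⌊$117,713 × 125%/9⌋ = $16,349; SL = ⌊$97,313/7⌋ = $13,901 → take DB $16,349. Book value $101,364.
Year 4: DB = ⌊$101,364 × 125%/9⌋ = $14,078; SL = ⌊$80,964/6⌋ = $13,494 → take DB $14,078. Book value $87,286.

$14,078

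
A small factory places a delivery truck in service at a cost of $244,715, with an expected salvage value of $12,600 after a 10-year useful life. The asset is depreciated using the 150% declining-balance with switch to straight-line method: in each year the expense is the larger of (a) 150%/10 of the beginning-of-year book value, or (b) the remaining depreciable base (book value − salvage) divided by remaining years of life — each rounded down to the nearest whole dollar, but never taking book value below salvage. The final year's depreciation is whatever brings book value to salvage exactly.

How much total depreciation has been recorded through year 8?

Depreciable base = $244,715 − $12,600 = $232,115.
Year 1: DB = ⌊$244,715 × 150%/10⌋ = $36,707; SL = ⌊$232,115/10⌋ = $23,211 → take DB $36,707. Book value $208,008.
Year 2: DB = ⌊$208,008 × 150%/10⌋ = $31,201; SL = ⌊$195,408/9⌋ = $21,712 → take DB $31,201. Book value $176,807.
Year 3: DB = ⌊$176,807 × 150%/10⌋ = $26,521; SL = ⌊$164,207/8⌋ = $20,525 → take DB $26,521. Book value $150,286.
Year 4: DB = ⌊$150,286 × 150%/10⌋ = $22,542; SL = ⌊$137,686/7⌋ = $19,669 → take DB $22,542. Book value $127,744.
Year 5: DB = ⌊$127,744 × 150%/10⌋ = $19,161; SL = ⌊$115,144/6⌋ = $19,190 → take SL $19,190. Book value $108,554.
Year 6: DB = ⌊$108,554 × 150%/10⌋ = $16,283; SL = ⌊$95,954/5⌋ = $19,190 → take SL $19,190. Book value $89,364.
Year 7: DB = ⌊$89,364 × 150%/10⌋ = $13,404; SL = ⌊$76,764/4⌋ = $19,191 → take SL $19,191. Book value $70,173.
Year 8: DB = ⌊$70,173 × 150%/10⌋ = $10,525; SL = ⌊$57,573/3⌋ = $19,191 → take SL $19,191. Book value $50,982.
Accumulated through year 8 = $244,715 − $50,982 = $193,733.

$193,733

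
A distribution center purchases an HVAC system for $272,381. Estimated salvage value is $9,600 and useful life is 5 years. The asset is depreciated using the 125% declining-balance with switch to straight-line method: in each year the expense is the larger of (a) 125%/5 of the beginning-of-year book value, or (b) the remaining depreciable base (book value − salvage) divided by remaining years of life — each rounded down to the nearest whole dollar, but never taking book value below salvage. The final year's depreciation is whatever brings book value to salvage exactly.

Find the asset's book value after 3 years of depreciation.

$105,344

Depreciable base = $272,381 − $9,600 = $262,781.
Year 1: DB = ⌊$272,381 × 125%/5⌋ = $68,095; SL = ⌊$262,781/5⌋ = $52,556 → take DB $68,095. Book value $204,286.
Year 2: DB = ⌊$204,286 × 125%/5⌋ = $51,071; SL = ⌊$194,686/4⌋ = $48,671 → take DB $51,071. Book value $153,215.
Year 3: DB = ⌊$153,215 × 125%/5⌋ = $38,303; SL = ⌊$143,615/3⌋ = $47,871 → take SL $47,871. Book value $105,344.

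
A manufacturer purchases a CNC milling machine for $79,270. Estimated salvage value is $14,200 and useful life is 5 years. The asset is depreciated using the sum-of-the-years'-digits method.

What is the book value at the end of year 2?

$40,228

Depreciable base = $79,270 − $14,200 = $65,070.
Sum of the years' digits = 5+4+3+2+1 = 15.
Year 1: $65,070 × 5/15 = $21,690. Book value $57,580.
Year 2: $65,070 × 4/15 = $17,352. Book value $40,228.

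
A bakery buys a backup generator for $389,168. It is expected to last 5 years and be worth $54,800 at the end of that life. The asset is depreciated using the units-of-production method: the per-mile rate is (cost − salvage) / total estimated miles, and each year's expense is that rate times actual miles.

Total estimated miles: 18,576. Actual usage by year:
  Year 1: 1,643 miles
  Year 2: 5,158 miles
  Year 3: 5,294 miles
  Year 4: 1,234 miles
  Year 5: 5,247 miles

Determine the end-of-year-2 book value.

Depreciable base = $389,168 − $54,800 = $334,368.
Rate = $334,368 / 18,576 miles = $18 per mile.
Year 1: 1,643 × $18 = $29,574. Book value $359,594.
Year 2: 5,158 × $18 = $92,844. Book value $266,750.

$266,750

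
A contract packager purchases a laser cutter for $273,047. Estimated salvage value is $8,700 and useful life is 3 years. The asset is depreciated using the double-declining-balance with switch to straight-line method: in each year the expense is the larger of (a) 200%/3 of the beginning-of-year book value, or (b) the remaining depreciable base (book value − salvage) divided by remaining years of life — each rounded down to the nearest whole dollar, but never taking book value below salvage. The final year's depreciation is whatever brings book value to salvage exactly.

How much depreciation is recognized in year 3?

Depreciable base = $273,047 − $8,700 = $264,347.
Year 1: DB = ⌊$273,047 × 200%/3⌋ = $182,031; SL = ⌊$264,347/3⌋ = $88,115 → take DB $182,031. Book value $91,016.
Year 2: DB = ⌊$91,016 × 200%/3⌋ = $60,677; SL = ⌊$82,316/2⌋ = $41,158 → take DB $60,677. Book value $30,339.
Year 3 (final): $30,339 − $8,700 = $21,639. Book value $8,700.

$21,639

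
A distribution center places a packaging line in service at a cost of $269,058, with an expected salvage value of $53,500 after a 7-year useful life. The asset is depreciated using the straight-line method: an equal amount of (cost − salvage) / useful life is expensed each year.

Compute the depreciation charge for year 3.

Depreciable base = $269,058 − $53,500 = $215,558.
Annual expense = $215,558 / 7 = $30,794.

$30,794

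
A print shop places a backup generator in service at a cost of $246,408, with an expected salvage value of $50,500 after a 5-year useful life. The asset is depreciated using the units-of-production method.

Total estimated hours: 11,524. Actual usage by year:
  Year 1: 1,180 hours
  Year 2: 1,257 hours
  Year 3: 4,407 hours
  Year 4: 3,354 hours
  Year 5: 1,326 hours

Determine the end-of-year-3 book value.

$130,060

Depreciable base = $246,408 − $50,500 = $195,908.
Rate = $195,908 / 11,524 hours = $17 per hour.
Year 1: 1,180 × $17 = $20,060. Book value $226,348.
Year 2: 1,257 × $17 = $21,369. Book value $204,979.
Year 3: 4,407 × $17 = $74,919. Book value $130,060.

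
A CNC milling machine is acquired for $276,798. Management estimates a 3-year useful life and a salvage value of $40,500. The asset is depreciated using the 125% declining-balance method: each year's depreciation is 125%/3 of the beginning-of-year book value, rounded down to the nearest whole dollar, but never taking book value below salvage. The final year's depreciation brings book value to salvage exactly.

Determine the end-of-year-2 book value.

Depreciable base = $276,798 − $40,500 = $236,298.
Year 1: ⌊$276,798 × 125%/3⌋ = $115,332. Book value $161,466.
Year 2: ⌊$161,466 × 125%/3⌋ = $67,277. Book value $94,189.

$94,189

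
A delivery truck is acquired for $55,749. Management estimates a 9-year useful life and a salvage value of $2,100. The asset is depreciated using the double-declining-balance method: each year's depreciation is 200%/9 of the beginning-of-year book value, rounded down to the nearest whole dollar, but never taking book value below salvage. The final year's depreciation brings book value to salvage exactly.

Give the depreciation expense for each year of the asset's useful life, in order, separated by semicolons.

Depreciable base = $55,749 − $2,100 = $53,649.
Year 1: ⌊$55,749 × 200%/9⌋ = $12,388. Book value $43,361.
Year 2: ⌊$43,361 × 200%/9⌋ = $9,635. Book value $33,726.
Year 3: ⌊$33,726 × 200%/9⌋ = $7,494. Book value $26,232.
Year 4: ⌊$26,232 × 200%/9⌋ = $5,829. Book value $20,403.
Year 5: ⌊$20,403 × 200%/9⌋ = $4,534. Book value $15,869.
Year 6: ⌊$15,869 × 200%/9⌋ = $3,526. Book value $12,343.
Year 7: ⌊$12,343 × 200%/9⌋ = $2,742. Book value $9,601.
Year 8: ⌊$9,601 × 200%/9⌋ = $2,133. Book value $7,468.
Year 9 (final): $7,468 − $2,100 = $5,368. Book value $2,100.

$12,388; $9,635; $7,494; $5,829; $4,534; $3,526; $2,742; $2,133; $5,368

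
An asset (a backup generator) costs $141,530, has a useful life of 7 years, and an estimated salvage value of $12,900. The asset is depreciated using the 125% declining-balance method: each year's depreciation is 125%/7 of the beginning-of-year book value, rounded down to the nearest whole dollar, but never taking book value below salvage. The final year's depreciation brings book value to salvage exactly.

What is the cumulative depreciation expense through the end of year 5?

Depreciable base = $141,530 − $12,900 = $128,630.
Year 1: ⌊$141,530 × 125%/7⌋ = $25,273. Book value $116,257.
Year 2: ⌊$116,257 × 125%/7⌋ = $20,760. Book value $95,497.
Year 3: ⌊$95,497 × 125%/7⌋ = $17,053. Book value $78,444.
Year 4: ⌊$78,444 × 125%/7⌋ = $14,007. Book value $64,437.
Year 5: ⌊$64,437 × 125%/7⌋ = $11,506. Book value $52,931.
Accumulated through year 5 = $141,530 − $52,931 = $88,599.

$88,599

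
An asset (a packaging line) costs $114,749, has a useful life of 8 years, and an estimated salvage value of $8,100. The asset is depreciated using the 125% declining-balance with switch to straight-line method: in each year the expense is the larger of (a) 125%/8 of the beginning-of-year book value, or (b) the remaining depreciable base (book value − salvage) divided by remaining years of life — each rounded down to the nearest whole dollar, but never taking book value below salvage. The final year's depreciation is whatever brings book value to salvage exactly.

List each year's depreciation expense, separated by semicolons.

$17,929; $15,128; $12,764; $12,165; $12,165; $12,166; $12,166; $12,166

Depreciable base = $114,749 − $8,100 = $106,649.
Year 1: DB = ⌊$114,749 × 125%/8⌋ = $17,929; SL = ⌊$106,649/8⌋ = $13,331 → take DB $17,929. Book value $96,820.
Year 2: DB = ⌊$96,820 × 125%/8⌋ = $15,128; SL = ⌊$88,720/7⌋ = $12,674 → take DB $15,128. Book value $81,692.
Year 3: DB = ⌊$81,692 × 125%/8⌋ = $12,764; SL = ⌊$73,592/6⌋ = $12,265 → take DB $12,764. Book value $68,928.
Year 4: DB = ⌊$68,928 × 125%/8⌋ = $10,770; SL = ⌊$60,828/5⌋ = $12,165 → take SL $12,165. Book value $56,763.
Year 5: DB = ⌊$56,763 × 125%/8⌋ = $8,869; SL = ⌊$48,663/4⌋ = $12,165 → take SL $12,165. Book value $44,598.
Year 6: DB = ⌊$44,598 × 125%/8⌋ = $6,968; SL = ⌊$36,498/3⌋ = $12,166 → take SL $12,166. Book value $32,432.
Year 7: DB = ⌊$32,432 × 125%/8⌋ = $5,067; SL = ⌊$24,332/2⌋ = $12,166 → take SL $12,166. Book value $20,266.
Year 8 (final): $20,266 − $8,100 = $12,166. Book value $8,100.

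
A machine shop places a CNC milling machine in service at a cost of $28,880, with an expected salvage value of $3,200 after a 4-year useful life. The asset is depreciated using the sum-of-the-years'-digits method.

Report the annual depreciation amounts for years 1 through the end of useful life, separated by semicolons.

$10,272; $7,704; $5,136; $2,568

Depreciable base = $28,880 − $3,200 = $25,680.
Sum of the years' digits = 4+3+2+1 = 10.
Year 1: $25,680 × 4/10 = $10,272. Book value $18,608.
Year 2: $25,680 × 3/10 = $7,704. Book value $10,904.
Year 3: $25,680 × 2/10 = $5,136. Book value $5,768.
Year 4: $25,680 × 1/10 = $2,568. Book value $3,200.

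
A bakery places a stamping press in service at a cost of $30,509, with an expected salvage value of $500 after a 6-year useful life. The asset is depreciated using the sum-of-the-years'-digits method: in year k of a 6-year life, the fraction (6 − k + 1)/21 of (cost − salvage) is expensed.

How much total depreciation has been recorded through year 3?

$21,435

Depreciable base = $30,509 − $500 = $30,009.
Sum of the years' digits = 6+5+4+3+2+1 = 21.
Year 1: $30,009 × 6/21 = $8,574. Book value $21,935.
Year 2: $30,009 × 5/21 = $7,145. Book value $14,790.
Year 3: $30,009 × 4/21 = $5,716. Book value $9,074.
Accumulated through year 3 = $30,509 − $9,074 = $21,435.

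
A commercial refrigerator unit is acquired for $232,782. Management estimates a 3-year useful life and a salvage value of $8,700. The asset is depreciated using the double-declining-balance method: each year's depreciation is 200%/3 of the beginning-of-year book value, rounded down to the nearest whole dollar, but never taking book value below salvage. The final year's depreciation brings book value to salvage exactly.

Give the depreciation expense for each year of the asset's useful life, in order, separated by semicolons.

$155,188; $51,729; $17,165

Depreciable base = $232,782 − $8,700 = $224,082.
Year 1: ⌊$232,782 × 200%/3⌋ = $155,188. Book value $77,594.
Year 2: ⌊$77,594 × 200%/3⌋ = $51,729. Book value $25,865.
Year 3 (final): $25,865 − $8,700 = $17,165. Book value $8,700.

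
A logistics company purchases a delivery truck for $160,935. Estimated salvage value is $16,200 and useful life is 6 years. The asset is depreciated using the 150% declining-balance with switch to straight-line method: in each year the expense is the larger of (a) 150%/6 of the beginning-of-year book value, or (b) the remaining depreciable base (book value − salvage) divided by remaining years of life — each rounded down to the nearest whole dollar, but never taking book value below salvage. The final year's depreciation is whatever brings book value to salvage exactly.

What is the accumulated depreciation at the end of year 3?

$93,039

Depreciable base = $160,935 − $16,200 = $144,735.
Year 1: DB = ⌊$160,935 × 150%/6⌋ = $40,233; SL = ⌊$144,735/6⌋ = $24,122 → take DB $40,233. Book value $120,702.
Year 2: DB = ⌊$120,702 × 150%/6⌋ = $30,175; SL = ⌊$104,502/5⌋ = $20,900 → take DB $30,175. Book value $90,527.
Year 3: DB = ⌊$90,527 × 150%/6⌋ = $22,631; SL = ⌊$74,327/4⌋ = $18,581 → take DB $22,631. Book value $67,896.
Accumulated through year 3 = $160,935 − $67,896 = $93,039.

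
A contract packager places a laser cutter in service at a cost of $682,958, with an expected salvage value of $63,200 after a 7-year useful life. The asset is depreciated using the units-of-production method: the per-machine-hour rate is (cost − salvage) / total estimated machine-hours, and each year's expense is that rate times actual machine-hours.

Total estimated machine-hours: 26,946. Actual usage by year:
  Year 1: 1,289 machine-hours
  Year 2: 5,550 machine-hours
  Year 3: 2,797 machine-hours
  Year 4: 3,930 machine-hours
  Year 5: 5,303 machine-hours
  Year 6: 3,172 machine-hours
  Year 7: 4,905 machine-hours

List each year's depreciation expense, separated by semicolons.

$29,647; $127,650; $64,331; $90,390; $121,969; $72,956; $112,815

Depreciable base = $682,958 − $63,200 = $619,758.
Rate = $619,758 / 26,946 machine-hours = $23 per machine-hour.
Year 1: 1,289 × $23 = $29,647. Book value $653,311.
Year 2: 5,550 × $23 = $127,650. Book value $525,661.
Year 3: 2,797 × $23 = $64,331. Book value $461,330.
Year 4: 3,930 × $23 = $90,390. Book value $370,940.
Year 5: 5,303 × $23 = $121,969. Book value $248,971.
Year 6: 3,172 × $23 = $72,956. Book value $176,015.
Year 7: 4,905 × $23 = $112,815. Book value $63,200.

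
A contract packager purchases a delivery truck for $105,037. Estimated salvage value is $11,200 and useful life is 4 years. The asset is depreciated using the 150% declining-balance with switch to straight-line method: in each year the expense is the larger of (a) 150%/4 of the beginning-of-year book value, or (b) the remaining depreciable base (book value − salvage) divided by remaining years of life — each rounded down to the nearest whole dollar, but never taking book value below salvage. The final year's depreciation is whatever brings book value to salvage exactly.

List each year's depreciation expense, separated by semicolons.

$39,388; $24,618; $15,386; $14,445

Depreciable base = $105,037 − $11,200 = $93,837.
Year 1: DB = ⌊$105,037 × 150%/4⌋ = $39,388; SL = ⌊$93,837/4⌋ = $23,459 → take DB $39,388. Book value $65,649.
Year 2: DB = ⌊$65,649 × 150%/4⌋ = $24,618; SL = ⌊$54,449/3⌋ = $18,149 → take DB $24,618. Book value $41,031.
Year 3: DB = ⌊$41,031 × 150%/4⌋ = $15,386; SL = ⌊$29,831/2⌋ = $14,915 → take DB $15,386. Book value $25,645.
Year 4 (final): $25,645 − $11,200 = $14,445. Book value $11,200.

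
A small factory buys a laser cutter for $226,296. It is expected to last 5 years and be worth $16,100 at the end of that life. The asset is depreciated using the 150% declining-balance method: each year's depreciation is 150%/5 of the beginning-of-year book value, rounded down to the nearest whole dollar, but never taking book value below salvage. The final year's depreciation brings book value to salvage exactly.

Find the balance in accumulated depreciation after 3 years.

Depreciable base = $226,296 − $16,100 = $210,196.
Year 1: ⌊$226,296 × 150%/5⌋ = $67,888. Book value $158,408.
Year 2: ⌊$158,408 × 150%/5⌋ = $47,522. Book value $110,886.
Year 3: ⌊$110,886 × 150%/5⌋ = $33,265. Book value $77,621.
Accumulated through year 3 = $226,296 − $77,621 = $148,675.

$148,675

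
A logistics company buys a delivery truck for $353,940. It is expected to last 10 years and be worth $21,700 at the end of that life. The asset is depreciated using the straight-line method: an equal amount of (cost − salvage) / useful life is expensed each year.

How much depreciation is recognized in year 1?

Depreciable base = $353,940 − $21,700 = $332,240.
Annual expense = $332,240 / 10 = $33,224.

$33,224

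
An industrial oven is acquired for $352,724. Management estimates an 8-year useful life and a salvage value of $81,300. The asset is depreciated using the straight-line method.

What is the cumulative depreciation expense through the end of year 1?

$33,928

Depreciable base = $352,724 − $81,300 = $271,424.
Annual expense = $271,424 / 8 = $33,928.
End of year 1: book value $318,796.
Accumulated through year 1 = $352,724 − $318,796 = $33,928.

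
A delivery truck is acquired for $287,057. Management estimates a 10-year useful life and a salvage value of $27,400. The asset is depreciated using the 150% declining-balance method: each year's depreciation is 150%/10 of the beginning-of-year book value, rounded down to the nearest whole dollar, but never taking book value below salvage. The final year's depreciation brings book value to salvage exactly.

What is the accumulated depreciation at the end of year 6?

$178,792

Depreciable base = $287,057 − $27,400 = $259,657.
Year 1: ⌊$287,057 × 150%/10⌋ = $43,058. Book value $243,999.
Year 2: ⌊$243,999 × 150%/10⌋ = $36,599. Book value $207,400.
Year 3: ⌊$207,400 × 150%/10⌋ = $31,110. Book value $176,290.
Year 4: ⌊$176,290 × 150%/10⌋ = $26,443. Book value $149,847.
Year 5: ⌊$149,847 × 150%/10⌋ = $22,477. Book value $127,370.
Year 6: ⌊$127,370 × 150%/10⌋ = $19,105. Book value $108,265.
Accumulated through year 6 = $287,057 − $108,265 = $178,792.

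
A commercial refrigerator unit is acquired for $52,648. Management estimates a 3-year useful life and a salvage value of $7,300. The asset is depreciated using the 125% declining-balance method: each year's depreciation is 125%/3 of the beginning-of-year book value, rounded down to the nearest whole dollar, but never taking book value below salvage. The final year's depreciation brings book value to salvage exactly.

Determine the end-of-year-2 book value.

Depreciable base = $52,648 − $7,300 = $45,348.
Year 1: ⌊$52,648 × 125%/3⌋ = $21,936. Book value $30,712.
Year 2: ⌊$30,712 × 125%/3⌋ = $12,796. Book value $17,916.

$17,916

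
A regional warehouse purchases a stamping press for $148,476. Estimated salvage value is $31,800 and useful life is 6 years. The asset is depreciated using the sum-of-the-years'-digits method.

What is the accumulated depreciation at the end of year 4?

$100,008

Depreciable base = $148,476 − $31,800 = $116,676.
Sum of the years' digits = 6+5+4+3+2+1 = 21.
Year 1: $116,676 × 6/21 = $33,336. Book value $115,140.
Year 2: $116,676 × 5/21 = $27,780. Book value $87,360.
Year 3: $116,676 × 4/21 = $22,224. Book value $65,136.
Year 4: $116,676 × 3/21 = $16,668. Book value $48,468.
Accumulated through year 4 = $148,476 − $48,468 = $100,008.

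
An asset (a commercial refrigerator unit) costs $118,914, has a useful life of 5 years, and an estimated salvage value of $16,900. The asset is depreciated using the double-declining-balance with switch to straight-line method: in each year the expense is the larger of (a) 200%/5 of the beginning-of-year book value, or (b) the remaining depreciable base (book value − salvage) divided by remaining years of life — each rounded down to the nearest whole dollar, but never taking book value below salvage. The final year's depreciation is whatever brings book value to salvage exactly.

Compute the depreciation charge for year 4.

$8,786

Depreciable base = $118,914 − $16,900 = $102,014.
Year 1: DB = ⌊$118,914 × 200%/5⌋ = $47,565; SL = ⌊$102,014/5⌋ = $20,402 → take DB $47,565. Book value $71,349.
Year 2: DB = ⌊$71,349 × 200%/5⌋ = $28,539; SL = ⌊$54,449/4⌋ = $13,612 → take DB $28,539. Book value $42,810.
Year 3: DB = ⌊$42,810 × 200%/5⌋ = $17,124; SL = ⌊$25,910/3⌋ = $8,636 → take DB $17,124. Book value $25,686.
Year 4: DB = ⌊$25,686 × 200%/5⌋ = $10,274; SL = ⌊$8,786/2⌋ = $4,393 → take DB $10,274, capped at $8,786. Book value $16,900.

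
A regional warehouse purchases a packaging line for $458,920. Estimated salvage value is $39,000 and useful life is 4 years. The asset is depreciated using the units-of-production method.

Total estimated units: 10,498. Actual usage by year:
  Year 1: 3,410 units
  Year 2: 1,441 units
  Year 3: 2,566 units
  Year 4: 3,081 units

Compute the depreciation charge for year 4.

Depreciable base = $458,920 − $39,000 = $419,920.
Rate = $419,920 / 10,498 units = $40 per unit.
Year 1: 3,410 × $40 = $136,400. Book value $322,520.
Year 2: 1,441 × $40 = $57,640. Book value $264,880.
Year 3: 2,566 × $40 = $102,640. Book value $162,240.
Year 4: 3,081 × $40 = $123,240. Book value $39,000.

$123,240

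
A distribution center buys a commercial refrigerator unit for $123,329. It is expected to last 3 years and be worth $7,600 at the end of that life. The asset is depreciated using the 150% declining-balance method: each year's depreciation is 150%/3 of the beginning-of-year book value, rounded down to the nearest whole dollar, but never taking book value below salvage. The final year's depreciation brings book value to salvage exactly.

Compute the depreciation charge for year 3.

Depreciable base = $123,329 − $7,600 = $115,729.
Year 1: ⌊$123,329 × 150%/3⌋ = $61,664. Book value $61,665.
Year 2: ⌊$61,665 × 150%/3⌋ = $30,832. Book value $30,833.
Year 3 (final): $30,833 − $7,600 = $23,233. Book value $7,600.

$23,233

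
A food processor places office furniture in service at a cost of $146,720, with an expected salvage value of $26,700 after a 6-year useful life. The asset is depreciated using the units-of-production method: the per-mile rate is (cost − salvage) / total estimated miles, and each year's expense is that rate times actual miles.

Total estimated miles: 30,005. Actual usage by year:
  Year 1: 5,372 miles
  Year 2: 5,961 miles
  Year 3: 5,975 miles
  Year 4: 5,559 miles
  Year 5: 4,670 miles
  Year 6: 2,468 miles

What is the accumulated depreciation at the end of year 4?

Depreciable base = $146,720 − $26,700 = $120,020.
Rate = $120,020 / 30,005 miles = $4 per mile.
Year 1: 5,372 × $4 = $21,488. Book value $125,232.
Year 2: 5,961 × $4 = $23,844. Book value $101,388.
Year 3: 5,975 × $4 = $23,900. Book value $77,488.
Year 4: 5,559 × $4 = $22,236. Book value $55,252.
Accumulated through year 4 = $146,720 − $55,252 = $91,468.

$91,468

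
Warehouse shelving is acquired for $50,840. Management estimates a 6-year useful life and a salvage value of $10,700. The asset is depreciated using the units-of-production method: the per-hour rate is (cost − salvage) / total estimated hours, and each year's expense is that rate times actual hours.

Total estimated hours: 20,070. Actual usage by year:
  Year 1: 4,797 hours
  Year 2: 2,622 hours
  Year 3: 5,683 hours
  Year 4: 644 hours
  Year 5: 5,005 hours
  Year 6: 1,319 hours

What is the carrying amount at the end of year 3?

Depreciable base = $50,840 − $10,700 = $40,140.
Rate = $40,140 / 20,070 hours = $2 per hour.
Year 1: 4,797 × $2 = $9,594. Book value $41,246.
Year 2: 2,622 × $2 = $5,244. Book value $36,002.
Year 3: 5,683 × $2 = $11,366. Book value $24,636.

$24,636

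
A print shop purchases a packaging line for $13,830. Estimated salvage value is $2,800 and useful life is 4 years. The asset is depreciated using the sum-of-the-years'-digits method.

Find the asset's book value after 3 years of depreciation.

$3,903

Depreciable base = $13,830 − $2,800 = $11,030.
Sum of the years' digits = 4+3+2+1 = 10.
Year 1: $11,030 × 4/10 = $4,412. Book value $9,418.
Year 2: $11,030 × 3/10 = $3,309. Book value $6,109.
Year 3: $11,030 × 2/10 = $2,206. Book value $3,903.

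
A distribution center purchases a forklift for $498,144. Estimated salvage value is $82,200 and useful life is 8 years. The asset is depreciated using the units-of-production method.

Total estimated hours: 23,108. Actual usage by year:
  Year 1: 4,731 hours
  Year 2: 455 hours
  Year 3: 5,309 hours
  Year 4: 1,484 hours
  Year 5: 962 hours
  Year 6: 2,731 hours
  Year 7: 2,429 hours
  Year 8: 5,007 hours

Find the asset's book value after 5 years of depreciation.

Depreciable base = $498,144 − $82,200 = $415,944.
Rate = $415,944 / 23,108 hours = $18 per hour.
Year 1: 4,731 × $18 = $85,158. Book value $412,986.
Year 2: 455 × $18 = $8,190. Book value $404,796.
Year 3: 5,309 × $18 = $95,562. Book value $309,234.
Year 4: 1,484 × $18 = $26,712. Book value $282,522.
Year 5: 962 × $18 = $17,316. Book value $265,206.

$265,206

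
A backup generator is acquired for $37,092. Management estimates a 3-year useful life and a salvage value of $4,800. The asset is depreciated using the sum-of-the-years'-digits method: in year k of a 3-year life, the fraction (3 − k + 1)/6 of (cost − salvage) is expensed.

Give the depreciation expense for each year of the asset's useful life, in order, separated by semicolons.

Depreciable base = $37,092 − $4,800 = $32,292.
Sum of the years' digits = 3+2+1 = 6.
Year 1: $32,292 × 3/6 = $16,146. Book value $20,946.
Year 2: $32,292 × 2/6 = $10,764. Book value $10,182.
Year 3: $32,292 × 1/6 = $5,382. Book value $4,800.

$16,146; $10,764; $5,382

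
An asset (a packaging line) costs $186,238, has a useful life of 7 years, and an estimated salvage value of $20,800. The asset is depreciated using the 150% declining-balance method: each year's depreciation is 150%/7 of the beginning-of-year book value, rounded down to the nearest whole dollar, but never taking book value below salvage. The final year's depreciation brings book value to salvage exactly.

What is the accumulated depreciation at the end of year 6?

$142,418

Depreciable base = $186,238 − $20,800 = $165,438.
Year 1: ⌊$186,238 × 150%/7⌋ = $39,908. Book value $146,330.
Year 2: ⌊$146,330 × 150%/7⌋ = $31,356. Book value $114,974.
Year 3: ⌊$114,974 × 150%/7⌋ = $24,637. Book value $90,337.
Year 4: ⌊$90,337 × 150%/7⌋ = $19,357. Book value $70,980.
Year 5: ⌊$70,980 × 150%/7⌋ = $15,210. Book value $55,770.
Year 6: ⌊$55,770 × 150%/7⌋ = $11,950. Book value $43,820.
Accumulated through year 6 = $186,238 − $43,820 = $142,418.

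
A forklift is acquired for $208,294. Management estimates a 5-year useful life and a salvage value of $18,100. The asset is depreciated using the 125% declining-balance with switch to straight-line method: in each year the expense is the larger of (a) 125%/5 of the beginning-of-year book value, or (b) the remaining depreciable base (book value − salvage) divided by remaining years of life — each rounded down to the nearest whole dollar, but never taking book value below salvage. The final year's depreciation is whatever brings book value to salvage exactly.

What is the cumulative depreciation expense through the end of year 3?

$124,150

Depreciable base = $208,294 − $18,100 = $190,194.
Year 1: DB = ⌊$208,294 × 125%/5⌋ = $52,073; SL = ⌊$190,194/5⌋ = $38,038 → take DB $52,073. Book value $156,221.
Year 2: DB = ⌊$156,221 × 125%/5⌋ = $39,055; SL = ⌊$138,121/4⌋ = $34,530 → take DB $39,055. Book value $117,166.
Year 3: DB = ⌊$117,166 × 125%/5⌋ = $29,291; SL = ⌊$99,066/3⌋ = $33,022 → take SL $33,022. Book value $84,144.
Accumulated through year 3 = $208,294 − $84,144 = $124,150.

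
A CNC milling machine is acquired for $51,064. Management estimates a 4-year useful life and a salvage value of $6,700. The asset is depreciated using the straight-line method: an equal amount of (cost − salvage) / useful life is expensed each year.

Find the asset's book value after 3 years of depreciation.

Depreciable base = $51,064 − $6,700 = $44,364.
Annual expense = $44,364 / 4 = $11,091.
End of year 1: book value $39,973.
End of year 2: book value $28,882.
End of year 3: book value $17,791.

$17,791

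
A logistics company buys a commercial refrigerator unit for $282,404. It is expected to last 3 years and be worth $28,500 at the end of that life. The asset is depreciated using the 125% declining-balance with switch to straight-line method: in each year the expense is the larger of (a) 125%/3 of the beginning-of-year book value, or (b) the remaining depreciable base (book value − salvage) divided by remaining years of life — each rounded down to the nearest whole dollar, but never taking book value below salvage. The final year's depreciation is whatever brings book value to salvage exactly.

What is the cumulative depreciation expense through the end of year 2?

Depreciable base = $282,404 − $28,500 = $253,904.
Year 1: DB = ⌊$282,404 × 125%/3⌋ = $117,668; SL = ⌊$253,904/3⌋ = $84,634 → take DB $117,668. Book value $164,736.
Year 2: DB = ⌊$164,736 × 125%/3⌋ = $68,640; SL = ⌊$136,236/2⌋ = $68,118 → take DB $68,640. Book value $96,096.
Accumulated through year 2 = $282,404 − $96,096 = $186,308.

$186,308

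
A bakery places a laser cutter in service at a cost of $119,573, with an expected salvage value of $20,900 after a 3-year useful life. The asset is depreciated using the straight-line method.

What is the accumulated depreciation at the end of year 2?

Depreciable base = $119,573 − $20,900 = $98,673.
Annual expense = $98,673 / 3 = $32,891.
End of year 1: book value $86,682.
End of year 2: book value $53,791.
Accumulated through year 2 = $119,573 − $53,791 = $65,782.

$65,782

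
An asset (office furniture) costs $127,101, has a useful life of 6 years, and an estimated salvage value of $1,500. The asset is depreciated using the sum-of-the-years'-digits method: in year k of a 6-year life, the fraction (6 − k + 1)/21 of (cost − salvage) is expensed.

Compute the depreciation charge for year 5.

$11,962

Depreciable base = $127,101 − $1,500 = $125,601.
Sum of the years' digits = 6+5+4+3+2+1 = 21.
Year 1: $125,601 × 6/21 = $35,886. Book value $91,215.
Year 2: $125,601 × 5/21 = $29,905. Book value $61,310.
Year 3: $125,601 × 4/21 = $23,924. Book value $37,386.
Year 4: $125,601 × 3/21 = $17,943. Book value $19,443.
Year 5: $125,601 × 2/21 = $11,962. Book value $7,481.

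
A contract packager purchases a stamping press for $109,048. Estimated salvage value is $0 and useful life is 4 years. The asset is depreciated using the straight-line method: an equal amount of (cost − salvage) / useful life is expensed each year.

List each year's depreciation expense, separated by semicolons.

Depreciable base = $109,048 − $0 = $109,048.
Annual expense = $109,048 / 4 = $27,262.
End of year 1: book value $81,786.
End of year 2: book value $54,524.
End of year 3: book value $27,262.
End of year 4: book value $0.

$27,262; $27,262; $27,262; $27,262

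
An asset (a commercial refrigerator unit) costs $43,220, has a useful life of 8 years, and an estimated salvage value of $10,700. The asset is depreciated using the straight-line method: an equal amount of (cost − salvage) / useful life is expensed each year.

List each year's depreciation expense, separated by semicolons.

Depreciable base = $43,220 − $10,700 = $32,520.
Annual expense = $32,520 / 8 = $4,065.
End of year 1: book value $39,155.
End of year 2: book value $35,090.
End of year 3: book value $31,025.
End of year 4: book value $26,960.
End of year 5: book value $22,895.
End of year 6: book value $18,830.
End of year 7: book value $14,765.
End of year 8: book value $10,700.

$4,065; $4,065; $4,065; $4,065; $4,065; $4,065; $4,065; $4,065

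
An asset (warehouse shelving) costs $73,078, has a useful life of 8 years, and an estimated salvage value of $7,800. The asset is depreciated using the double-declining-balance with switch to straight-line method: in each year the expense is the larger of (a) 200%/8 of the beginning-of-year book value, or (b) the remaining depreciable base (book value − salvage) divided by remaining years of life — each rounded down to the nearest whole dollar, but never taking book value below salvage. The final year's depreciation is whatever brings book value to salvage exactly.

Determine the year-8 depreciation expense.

Depreciable base = $73,078 − $7,800 = $65,278.
Year 1: DB = ⌊$73,078 × 200%/8⌋ = $18,269; SL = ⌊$65,278/8⌋ = $8,159 → take DB $18,269. Book value $54,809.
Year 2: DB = ⌊$54,809 × 200%/8⌋ = $13,702; SL = ⌊$47,009/7⌋ = $6,715 → take DB $13,702. Book value $41,107.
Year 3: DB = ⌊$41,107 × 200%/8⌋ = $10,276; SL = ⌊$33,307/6⌋ = $5,551 → take DB $10,276. Book value $30,831.
Year 4: DB = ⌊$30,831 × 200%/8⌋ = $7,707; SL = ⌊$23,031/5⌋ = $4,606 → take DB $7,707. Book value $23,124.
Year 5: DB = ⌊$23,124 × 200%/8⌋ = $5,781; SL = ⌊$15,324/4⌋ = $3,831 → take DB $5,781. Book value $17,343.
Year 6: DB = ⌊$17,343 × 200%/8⌋ = $4,335; SL = ⌊$9,543/3⌋ = $3,181 → take DB $4,335. Book value $13,008.
Year 7: DB = ⌊$13,008 × 200%/8⌋ = $3,252; SL = ⌊$5,208/2⌋ = $2,604 → take DB $3,252. Book value $9,756.
Year 8 (final): $9,756 − $7,800 = $1,956. Book value $7,800.

$1,956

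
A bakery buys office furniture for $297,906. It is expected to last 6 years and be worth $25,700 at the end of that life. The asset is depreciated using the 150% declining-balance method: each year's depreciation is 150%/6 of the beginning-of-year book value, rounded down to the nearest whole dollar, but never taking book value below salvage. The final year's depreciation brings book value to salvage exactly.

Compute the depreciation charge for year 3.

Depreciable base = $297,906 − $25,700 = $272,206.
Year 1: ⌊$297,906 × 150%/6⌋ = $74,476. Book value $223,430.
Year 2: ⌊$223,430 × 150%/6⌋ = $55,857. Book value $167,573.
Year 3: ⌊$167,573 × 150%/6⌋ = $41,893. Book value $125,680.

$41,893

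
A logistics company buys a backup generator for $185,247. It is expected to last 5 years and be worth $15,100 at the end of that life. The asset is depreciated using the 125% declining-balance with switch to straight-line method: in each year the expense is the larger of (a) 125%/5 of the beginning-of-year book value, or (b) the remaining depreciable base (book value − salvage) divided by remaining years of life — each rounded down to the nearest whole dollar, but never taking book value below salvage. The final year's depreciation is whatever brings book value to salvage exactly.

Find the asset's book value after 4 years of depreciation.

$44,801

Depreciable base = $185,247 − $15,100 = $170,147.
Year 1: DB = ⌊$185,247 × 125%/5⌋ = $46,311; SL = ⌊$170,147/5⌋ = $34,029 → take DB $46,311. Book value $138,936.
Year 2: DB = ⌊$138,936 × 125%/5⌋ = $34,734; SL = ⌊$123,836/4⌋ = $30,959 → take DB $34,734. Book value $104,202.
Year 3: DB = ⌊$104,202 × 125%/5⌋ = $26,050; SL = ⌊$89,102/3⌋ = $29,700 → take SL $29,700. Book value $74,502.
Year 4: DB = ⌊$74,502 × 125%/5⌋ = $18,625; SL = ⌊$59,402/2⌋ = $29,701 → take SL $29,701. Book value $44,801.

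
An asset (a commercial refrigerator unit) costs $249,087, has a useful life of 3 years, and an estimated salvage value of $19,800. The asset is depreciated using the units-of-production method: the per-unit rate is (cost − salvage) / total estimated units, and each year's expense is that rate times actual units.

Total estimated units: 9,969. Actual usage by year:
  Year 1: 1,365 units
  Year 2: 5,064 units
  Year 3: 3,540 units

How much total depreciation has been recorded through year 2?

Depreciable base = $249,087 − $19,800 = $229,287.
Rate = $229,287 / 9,969 units = $23 per unit.
Year 1: 1,365 × $23 = $31,395. Book value $217,692.
Year 2: 5,064 × $23 = $116,472. Book value $101,220.
Accumulated through year 2 = $249,087 − $101,220 = $147,867.

$147,867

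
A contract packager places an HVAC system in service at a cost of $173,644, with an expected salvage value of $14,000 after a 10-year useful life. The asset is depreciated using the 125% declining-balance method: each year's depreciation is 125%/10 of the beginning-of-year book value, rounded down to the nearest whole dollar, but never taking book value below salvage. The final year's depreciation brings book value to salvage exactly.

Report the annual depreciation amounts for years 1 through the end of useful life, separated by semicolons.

Depreciable base = $173,644 − $14,000 = $159,644.
Year 1: ⌊$173,644 × 125%/10⌋ = $21,705. Book value $151,939.
Year 2: ⌊$151,939 × 125%/10⌋ = $18,992. Book value $132,947.
Year 3: ⌊$132,947 × 125%/10⌋ = $16,618. Book value $116,329.
Year 4: ⌊$116,329 × 125%/10⌋ = $14,541. Book value $101,788.
Year 5: ⌊$101,788 × 125%/10⌋ = $12,723. Book value $89,065.
Year 6: ⌊$89,065 × 125%/10⌋ = $11,133. Book value $77,932.
Year 7: ⌊$77,932 × 125%/10⌋ = $9,741. Book value $68,191.
Year 8: ⌊$68,191 × 125%/10⌋ = $8,523. Book value $59,668.
Year 9: ⌊$59,668 × 125%/10⌋ = $7,458. Book value $52,210.
Year 10 (final): $52,210 − $14,000 = $38,210. Book value $14,000.

$21,705; $18,992; $16,618; $14,541; $12,723; $11,133; $9,741; $8,523; $7,458; $38,210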